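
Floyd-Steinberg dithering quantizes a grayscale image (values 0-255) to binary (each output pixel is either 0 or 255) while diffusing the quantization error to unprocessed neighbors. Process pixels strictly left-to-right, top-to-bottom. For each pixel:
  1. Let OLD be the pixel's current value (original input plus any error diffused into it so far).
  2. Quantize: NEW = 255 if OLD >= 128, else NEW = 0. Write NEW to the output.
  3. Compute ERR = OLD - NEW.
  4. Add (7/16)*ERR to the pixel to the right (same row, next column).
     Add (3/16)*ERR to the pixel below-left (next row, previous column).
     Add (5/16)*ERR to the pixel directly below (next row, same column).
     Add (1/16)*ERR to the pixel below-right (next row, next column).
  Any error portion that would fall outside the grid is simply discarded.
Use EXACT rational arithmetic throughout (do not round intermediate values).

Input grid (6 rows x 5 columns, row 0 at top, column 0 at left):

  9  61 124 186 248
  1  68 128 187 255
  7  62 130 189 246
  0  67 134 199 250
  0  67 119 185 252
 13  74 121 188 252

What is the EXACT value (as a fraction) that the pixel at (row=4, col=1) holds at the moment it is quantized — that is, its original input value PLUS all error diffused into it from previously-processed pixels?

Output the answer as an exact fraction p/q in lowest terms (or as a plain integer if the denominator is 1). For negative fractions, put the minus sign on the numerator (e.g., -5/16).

(0,0): OLD=9 → NEW=0, ERR=9
(0,1): OLD=1039/16 → NEW=0, ERR=1039/16
(0,2): OLD=39017/256 → NEW=255, ERR=-26263/256
(0,3): OLD=578015/4096 → NEW=255, ERR=-466465/4096
(0,4): OLD=12987673/65536 → NEW=255, ERR=-3724007/65536
(1,0): OLD=4093/256 → NEW=0, ERR=4093/256
(1,1): OLD=156907/2048 → NEW=0, ERR=156907/2048
(1,2): OLD=7350855/65536 → NEW=0, ERR=7350855/65536
(1,3): OLD=48081787/262144 → NEW=255, ERR=-18764933/262144
(1,4): OLD=833859089/4194304 → NEW=255, ERR=-235688431/4194304
(2,0): OLD=863817/32768 → NEW=0, ERR=863817/32768
(2,1): OLD=125310643/1048576 → NEW=0, ERR=125310643/1048576
(2,2): OLD=3501438169/16777216 → NEW=255, ERR=-776751911/16777216
(2,3): OLD=38345816955/268435456 → NEW=255, ERR=-30105224325/268435456
(2,4): OLD=751189795229/4294967296 → NEW=255, ERR=-344026865251/4294967296
(3,0): OLD=514142649/16777216 → NEW=0, ERR=514142649/16777216
(3,1): OLD=14860522053/134217728 → NEW=0, ERR=14860522053/134217728
(3,2): OLD=663196625159/4294967296 → NEW=255, ERR=-432020035321/4294967296
(3,3): OLD=876461074031/8589934592 → NEW=0, ERR=876461074031/8589934592
(3,4): OLD=36091330055307/137438953472 → NEW=255, ERR=1044396919947/137438953472
(4,0): OLD=65147272119/2147483648 → NEW=0, ERR=65147272119/2147483648
(4,1): OLD=6729510691639/68719476736 → NEW=0, ERR=6729510691639/68719476736
Target (4,1): original=67, with diffused error = 6729510691639/68719476736

Answer: 6729510691639/68719476736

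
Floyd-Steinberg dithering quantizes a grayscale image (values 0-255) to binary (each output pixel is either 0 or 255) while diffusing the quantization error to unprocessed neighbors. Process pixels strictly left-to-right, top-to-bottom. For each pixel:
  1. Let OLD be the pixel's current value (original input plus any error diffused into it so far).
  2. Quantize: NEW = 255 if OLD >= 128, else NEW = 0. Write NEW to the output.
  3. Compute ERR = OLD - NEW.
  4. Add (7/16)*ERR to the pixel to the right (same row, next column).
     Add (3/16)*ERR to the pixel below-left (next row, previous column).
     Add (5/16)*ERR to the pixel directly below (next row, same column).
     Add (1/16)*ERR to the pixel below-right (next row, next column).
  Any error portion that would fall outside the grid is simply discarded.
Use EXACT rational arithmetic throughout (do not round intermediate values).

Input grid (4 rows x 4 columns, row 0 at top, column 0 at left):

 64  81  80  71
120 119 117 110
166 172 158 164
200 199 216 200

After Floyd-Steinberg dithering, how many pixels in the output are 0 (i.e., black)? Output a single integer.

(0,0): OLD=64 → NEW=0, ERR=64
(0,1): OLD=109 → NEW=0, ERR=109
(0,2): OLD=2043/16 → NEW=0, ERR=2043/16
(0,3): OLD=32477/256 → NEW=0, ERR=32477/256
(1,0): OLD=2567/16 → NEW=255, ERR=-1513/16
(1,1): OLD=17873/128 → NEW=255, ERR=-14767/128
(1,2): OLD=561269/4096 → NEW=255, ERR=-483211/4096
(1,3): OLD=6947651/65536 → NEW=0, ERR=6947651/65536
(2,0): OLD=235147/2048 → NEW=0, ERR=235147/2048
(2,1): OLD=10364569/65536 → NEW=255, ERR=-6347111/65536
(2,2): OLD=11983825/131072 → NEW=0, ERR=11983825/131072
(2,3): OLD=481833461/2097152 → NEW=255, ERR=-52940299/2097152
(3,0): OLD=228297387/1048576 → NEW=255, ERR=-39089493/1048576
(3,1): OLD=2965277717/16777216 → NEW=255, ERR=-1312912363/16777216
(3,2): OLD=53565892363/268435456 → NEW=255, ERR=-14885148917/268435456
(3,3): OLD=745458499021/4294967296 → NEW=255, ERR=-349758161459/4294967296
Output grid:
  Row 0: ....  (4 black, running=4)
  Row 1: ###.  (1 black, running=5)
  Row 2: .#.#  (2 black, running=7)
  Row 3: ####  (0 black, running=7)

Answer: 7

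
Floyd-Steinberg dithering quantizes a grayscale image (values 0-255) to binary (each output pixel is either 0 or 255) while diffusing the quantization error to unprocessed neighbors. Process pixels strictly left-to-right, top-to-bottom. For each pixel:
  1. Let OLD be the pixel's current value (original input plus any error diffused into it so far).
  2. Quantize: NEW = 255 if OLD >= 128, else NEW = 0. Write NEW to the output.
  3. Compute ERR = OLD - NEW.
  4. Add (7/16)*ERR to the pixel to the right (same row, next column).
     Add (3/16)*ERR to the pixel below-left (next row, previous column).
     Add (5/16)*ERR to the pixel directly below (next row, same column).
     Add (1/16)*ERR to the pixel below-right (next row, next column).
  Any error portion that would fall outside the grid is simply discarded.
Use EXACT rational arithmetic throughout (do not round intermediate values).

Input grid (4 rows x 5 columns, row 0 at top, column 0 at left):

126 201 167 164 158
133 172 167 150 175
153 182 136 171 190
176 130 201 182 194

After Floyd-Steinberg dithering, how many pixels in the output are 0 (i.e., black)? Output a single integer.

Answer: 6

Derivation:
(0,0): OLD=126 → NEW=0, ERR=126
(0,1): OLD=2049/8 → NEW=255, ERR=9/8
(0,2): OLD=21439/128 → NEW=255, ERR=-11201/128
(0,3): OLD=257465/2048 → NEW=0, ERR=257465/2048
(0,4): OLD=6979599/32768 → NEW=255, ERR=-1376241/32768
(1,0): OLD=22091/128 → NEW=255, ERR=-10549/128
(1,1): OLD=130829/1024 → NEW=0, ERR=130829/1024
(1,2): OLD=7182481/32768 → NEW=255, ERR=-1173359/32768
(1,3): OLD=21007677/131072 → NEW=255, ERR=-12415683/131072
(1,4): OLD=269044759/2097152 → NEW=255, ERR=-265729001/2097152
(2,0): OLD=2477279/16384 → NEW=255, ERR=-1700641/16384
(2,1): OLD=86323461/524288 → NEW=255, ERR=-47369979/524288
(2,2): OLD=633388367/8388608 → NEW=0, ERR=633388367/8388608
(2,3): OLD=19922803581/134217728 → NEW=255, ERR=-14302717059/134217728
(2,4): OLD=210155933995/2147483648 → NEW=0, ERR=210155933995/2147483648
(3,0): OLD=1062182511/8388608 → NEW=0, ERR=1062182511/8388608
(3,1): OLD=11061710403/67108864 → NEW=255, ERR=-6051049917/67108864
(3,2): OLD=342565717969/2147483648 → NEW=255, ERR=-205042612271/2147483648
(3,3): OLD=558321494537/4294967296 → NEW=255, ERR=-536895165943/4294967296
(3,4): OLD=11217184719245/68719476736 → NEW=255, ERR=-6306281848435/68719476736
Output grid:
  Row 0: .##.#  (2 black, running=2)
  Row 1: #.###  (1 black, running=3)
  Row 2: ##.#.  (2 black, running=5)
  Row 3: .####  (1 black, running=6)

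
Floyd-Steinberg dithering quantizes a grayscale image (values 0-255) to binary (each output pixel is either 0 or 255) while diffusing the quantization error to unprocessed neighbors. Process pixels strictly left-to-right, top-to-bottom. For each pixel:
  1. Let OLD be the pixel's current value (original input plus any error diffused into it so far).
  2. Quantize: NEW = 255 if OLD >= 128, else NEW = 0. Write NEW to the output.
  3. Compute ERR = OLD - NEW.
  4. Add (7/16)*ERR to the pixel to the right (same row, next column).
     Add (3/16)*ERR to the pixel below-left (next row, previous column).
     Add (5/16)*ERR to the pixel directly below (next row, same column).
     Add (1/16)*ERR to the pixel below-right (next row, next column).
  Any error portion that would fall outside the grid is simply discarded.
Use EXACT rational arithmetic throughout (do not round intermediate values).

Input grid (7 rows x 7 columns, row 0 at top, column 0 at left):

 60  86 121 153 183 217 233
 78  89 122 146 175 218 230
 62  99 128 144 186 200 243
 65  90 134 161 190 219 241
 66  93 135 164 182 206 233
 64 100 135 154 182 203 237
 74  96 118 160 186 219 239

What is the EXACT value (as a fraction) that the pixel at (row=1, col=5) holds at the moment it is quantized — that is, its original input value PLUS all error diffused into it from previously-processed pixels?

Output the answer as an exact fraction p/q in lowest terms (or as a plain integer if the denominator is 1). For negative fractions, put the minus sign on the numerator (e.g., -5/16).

Answer: 4918362319/33554432

Derivation:
(0,0): OLD=60 → NEW=0, ERR=60
(0,1): OLD=449/4 → NEW=0, ERR=449/4
(0,2): OLD=10887/64 → NEW=255, ERR=-5433/64
(0,3): OLD=118641/1024 → NEW=0, ERR=118641/1024
(0,4): OLD=3828759/16384 → NEW=255, ERR=-349161/16384
(0,5): OLD=54441121/262144 → NEW=255, ERR=-12405599/262144
(0,6): OLD=890433639/4194304 → NEW=255, ERR=-179113881/4194304
(1,0): OLD=7539/64 → NEW=0, ERR=7539/64
(1,1): OLD=83685/512 → NEW=255, ERR=-46875/512
(1,2): OLD=1378825/16384 → NEW=0, ERR=1378825/16384
(1,3): OLD=13744437/65536 → NEW=255, ERR=-2967243/65536
(1,4): OLD=616142815/4194304 → NEW=255, ERR=-453404705/4194304
(1,5): OLD=4918362319/33554432 → NEW=255, ERR=-3638017841/33554432
Target (1,5): original=218, with diffused error = 4918362319/33554432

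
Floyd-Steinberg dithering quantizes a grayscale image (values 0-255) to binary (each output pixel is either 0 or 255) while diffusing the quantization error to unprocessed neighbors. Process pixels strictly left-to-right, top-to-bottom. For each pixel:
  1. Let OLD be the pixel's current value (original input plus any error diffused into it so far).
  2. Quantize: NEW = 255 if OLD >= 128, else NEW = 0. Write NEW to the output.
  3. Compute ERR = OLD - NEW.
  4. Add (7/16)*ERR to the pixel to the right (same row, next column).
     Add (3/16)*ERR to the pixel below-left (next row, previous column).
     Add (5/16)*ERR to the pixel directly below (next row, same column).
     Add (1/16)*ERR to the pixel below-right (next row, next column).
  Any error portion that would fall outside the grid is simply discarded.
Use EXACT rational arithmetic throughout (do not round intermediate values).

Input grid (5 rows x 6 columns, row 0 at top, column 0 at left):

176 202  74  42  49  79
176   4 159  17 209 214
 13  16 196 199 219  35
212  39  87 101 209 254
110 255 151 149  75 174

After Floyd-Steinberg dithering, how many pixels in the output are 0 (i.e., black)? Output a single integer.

Answer: 15

Derivation:
(0,0): OLD=176 → NEW=255, ERR=-79
(0,1): OLD=2679/16 → NEW=255, ERR=-1401/16
(0,2): OLD=9137/256 → NEW=0, ERR=9137/256
(0,3): OLD=235991/4096 → NEW=0, ERR=235991/4096
(0,4): OLD=4863201/65536 → NEW=0, ERR=4863201/65536
(0,5): OLD=116879911/1048576 → NEW=0, ERR=116879911/1048576
(1,0): OLD=34533/256 → NEW=255, ERR=-30747/256
(1,1): OLD=-151869/2048 → NEW=0, ERR=-151869/2048
(1,2): OLD=9374335/65536 → NEW=255, ERR=-7337345/65536
(1,3): OLD=568083/262144 → NEW=0, ERR=568083/262144
(1,4): OLD=4322453977/16777216 → NEW=255, ERR=44263897/16777216
(1,5): OLD=68350407199/268435456 → NEW=255, ERR=-100634081/268435456
(2,0): OLD=-1259503/32768 → NEW=0, ERR=-1259503/32768
(2,1): OLD=-55038133/1048576 → NEW=0, ERR=-55038133/1048576
(2,2): OLD=2245139873/16777216 → NEW=255, ERR=-2033050207/16777216
(2,3): OLD=18811761113/134217728 → NEW=255, ERR=-15413759527/134217728
(2,4): OLD=728626130955/4294967296 → NEW=255, ERR=-366590529525/4294967296
(2,5): OLD=-157671189763/68719476736 → NEW=0, ERR=-157671189763/68719476736
(3,0): OLD=3190134913/16777216 → NEW=255, ERR=-1088055167/16777216
(3,1): OLD=-4147235091/134217728 → NEW=0, ERR=-4147235091/134217728
(3,2): OLD=11596131927/1073741824 → NEW=0, ERR=11596131927/1073741824
(3,3): OLD=3178924878405/68719476736 → NEW=0, ERR=3178924878405/68719476736
(3,4): OLD=107179151772453/549755813888 → NEW=255, ERR=-33008580768987/549755813888
(3,5): OLD=1949917126888203/8796093022208 → NEW=255, ERR=-293086593774837/8796093022208
(4,0): OLD=180259289327/2147483648 → NEW=0, ERR=180259289327/2147483648
(4,1): OLD=9622075232035/34359738368 → NEW=255, ERR=860341948195/34359738368
(4,2): OLD=189195195554169/1099511627776 → NEW=255, ERR=-91180269528711/1099511627776
(4,3): OLD=2051110778668733/17592186044416 → NEW=0, ERR=2051110778668733/17592186044416
(4,4): OLD=29242310987165069/281474976710656 → NEW=0, ERR=29242310987165069/281474976710656
(4,5): OLD=924528263714926523/4503599627370496 → NEW=255, ERR=-223889641264549957/4503599627370496
Output grid:
  Row 0: ##....  (4 black, running=4)
  Row 1: #.#.##  (2 black, running=6)
  Row 2: ..###.  (3 black, running=9)
  Row 3: #...##  (3 black, running=12)
  Row 4: .##..#  (3 black, running=15)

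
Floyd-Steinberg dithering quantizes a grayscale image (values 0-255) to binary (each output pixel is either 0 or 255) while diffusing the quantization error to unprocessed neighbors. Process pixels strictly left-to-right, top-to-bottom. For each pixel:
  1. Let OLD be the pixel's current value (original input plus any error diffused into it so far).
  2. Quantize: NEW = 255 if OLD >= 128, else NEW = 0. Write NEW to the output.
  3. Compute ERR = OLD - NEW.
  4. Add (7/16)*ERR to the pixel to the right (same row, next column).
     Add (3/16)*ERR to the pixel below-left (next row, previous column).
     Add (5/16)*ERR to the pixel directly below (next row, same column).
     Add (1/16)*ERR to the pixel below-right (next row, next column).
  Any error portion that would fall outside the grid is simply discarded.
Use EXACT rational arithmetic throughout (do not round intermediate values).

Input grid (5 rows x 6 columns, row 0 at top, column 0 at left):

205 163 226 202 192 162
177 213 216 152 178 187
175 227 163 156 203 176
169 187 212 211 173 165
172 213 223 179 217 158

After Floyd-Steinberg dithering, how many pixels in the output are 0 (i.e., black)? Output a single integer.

Answer: 7

Derivation:
(0,0): OLD=205 → NEW=255, ERR=-50
(0,1): OLD=1129/8 → NEW=255, ERR=-911/8
(0,2): OLD=22551/128 → NEW=255, ERR=-10089/128
(0,3): OLD=343073/2048 → NEW=255, ERR=-179167/2048
(0,4): OLD=5037287/32768 → NEW=255, ERR=-3318553/32768
(0,5): OLD=61704785/524288 → NEW=0, ERR=61704785/524288
(1,0): OLD=17923/128 → NEW=255, ERR=-14717/128
(1,1): OLD=111829/1024 → NEW=0, ERR=111829/1024
(1,2): OLD=7065657/32768 → NEW=255, ERR=-1290183/32768
(1,3): OLD=10947173/131072 → NEW=0, ERR=10947173/131072
(1,4): OLD=1673456431/8388608 → NEW=255, ERR=-465638609/8388608
(1,5): OLD=25926078105/134217728 → NEW=255, ERR=-8299442535/134217728
(2,0): OLD=2614007/16384 → NEW=255, ERR=-1563913/16384
(2,1): OLD=107373133/524288 → NEW=255, ERR=-26320307/524288
(2,2): OLD=1268508839/8388608 → NEW=255, ERR=-870586201/8388608
(2,3): OLD=8309877423/67108864 → NEW=0, ERR=8309877423/67108864
(2,4): OLD=501337953293/2147483648 → NEW=255, ERR=-46270376947/2147483648
(2,5): OLD=4940262427435/34359738368 → NEW=255, ERR=-3821470856405/34359738368
(3,0): OLD=1088487751/8388608 → NEW=255, ERR=-1050607289/8388608
(3,1): OLD=6113178747/67108864 → NEW=0, ERR=6113178747/67108864
(3,2): OLD=128581351425/536870912 → NEW=255, ERR=-8320731135/536870912
(3,3): OLD=7984823513251/34359738368 → NEW=255, ERR=-776909770589/34359738368
(3,4): OLD=39379000962051/274877906944 → NEW=255, ERR=-30714865308669/274877906944
(3,5): OLD=351892174666061/4398046511104 → NEW=0, ERR=351892174666061/4398046511104
(4,0): OLD=160998838409/1073741824 → NEW=255, ERR=-112805326711/1073741824
(4,1): OLD=3174327029173/17179869184 → NEW=255, ERR=-1206539612747/17179869184
(4,2): OLD=103840576162063/549755813888 → NEW=255, ERR=-36347156379377/549755813888
(4,3): OLD=1065108154138219/8796093022208 → NEW=0, ERR=1065108154138219/8796093022208
(4,4): OLD=34993877749412251/140737488355328 → NEW=255, ERR=-894181781196389/140737488355328
(4,5): OLD=390101835002425693/2251799813685248 → NEW=255, ERR=-184107117487312547/2251799813685248
Output grid:
  Row 0: #####.  (1 black, running=1)
  Row 1: #.#.##  (2 black, running=3)
  Row 2: ###.##  (1 black, running=4)
  Row 3: #.###.  (2 black, running=6)
  Row 4: ###.##  (1 black, running=7)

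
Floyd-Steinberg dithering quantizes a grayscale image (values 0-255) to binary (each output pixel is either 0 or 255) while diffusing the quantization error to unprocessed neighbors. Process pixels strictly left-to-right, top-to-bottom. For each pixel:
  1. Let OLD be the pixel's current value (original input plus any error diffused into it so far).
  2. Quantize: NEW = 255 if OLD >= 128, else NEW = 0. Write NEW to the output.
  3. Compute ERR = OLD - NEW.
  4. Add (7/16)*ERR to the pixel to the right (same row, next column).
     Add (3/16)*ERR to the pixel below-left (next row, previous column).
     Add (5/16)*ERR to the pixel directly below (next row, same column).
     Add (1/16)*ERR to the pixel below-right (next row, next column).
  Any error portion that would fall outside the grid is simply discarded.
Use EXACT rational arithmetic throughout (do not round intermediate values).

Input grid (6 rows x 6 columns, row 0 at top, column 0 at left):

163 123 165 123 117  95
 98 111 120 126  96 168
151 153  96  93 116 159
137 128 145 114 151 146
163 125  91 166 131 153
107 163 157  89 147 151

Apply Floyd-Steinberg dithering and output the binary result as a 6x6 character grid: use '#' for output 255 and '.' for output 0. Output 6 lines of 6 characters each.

Answer: #.#.#.
.#.#.#
#.#.#.
.#.#.#
#.#.#.
.#.#.#

Derivation:
(0,0): OLD=163 → NEW=255, ERR=-92
(0,1): OLD=331/4 → NEW=0, ERR=331/4
(0,2): OLD=12877/64 → NEW=255, ERR=-3443/64
(0,3): OLD=101851/1024 → NEW=0, ERR=101851/1024
(0,4): OLD=2629885/16384 → NEW=255, ERR=-1548035/16384
(0,5): OLD=14067435/262144 → NEW=0, ERR=14067435/262144
(1,0): OLD=5425/64 → NEW=0, ERR=5425/64
(1,1): OLD=80951/512 → NEW=255, ERR=-49609/512
(1,2): OLD=1386403/16384 → NEW=0, ERR=1386403/16384
(1,3): OLD=11339383/65536 → NEW=255, ERR=-5372297/65536
(1,4): OLD=196662229/4194304 → NEW=0, ERR=196662229/4194304
(1,5): OLD=13380022595/67108864 → NEW=255, ERR=-3732737725/67108864
(2,0): OLD=1305165/8192 → NEW=255, ERR=-783795/8192
(2,1): OLD=26745471/262144 → NEW=0, ERR=26745471/262144
(2,2): OLD=610916349/4194304 → NEW=255, ERR=-458631171/4194304
(2,3): OLD=1128238485/33554432 → NEW=0, ERR=1128238485/33554432
(2,4): OLD=139382923391/1073741824 → NEW=255, ERR=-134421241729/1073741824
(2,5): OLD=1542377020777/17179869184 → NEW=0, ERR=1542377020777/17179869184
(3,0): OLD=529448861/4194304 → NEW=0, ERR=529448861/4194304
(3,1): OLD=6329258873/33554432 → NEW=255, ERR=-2227121287/33554432
(3,2): OLD=25359661067/268435456 → NEW=0, ERR=25359661067/268435456
(3,3): OLD=2328420449489/17179869184 → NEW=255, ERR=-2052446192431/17179869184
(3,4): OLD=10795265214929/137438953472 → NEW=0, ERR=10795265214929/137438953472
(3,5): OLD=441113413704863/2199023255552 → NEW=255, ERR=-119637516460897/2199023255552
(4,0): OLD=102006549235/536870912 → NEW=255, ERR=-34895533325/536870912
(4,1): OLD=871230808375/8589934592 → NEW=0, ERR=871230808375/8589934592
(4,2): OLD=38028587714357/274877906944 → NEW=255, ERR=-32065278556363/274877906944
(4,3): OLD=432162959776425/4398046511104 → NEW=0, ERR=432162959776425/4398046511104
(4,4): OLD=12727437316069881/70368744177664 → NEW=255, ERR=-5216592449234439/70368744177664
(4,5): OLD=122131711758580527/1125899906842624 → NEW=0, ERR=122131711758580527/1125899906842624
(5,0): OLD=14528017780629/137438953472 → NEW=0, ERR=14528017780629/137438953472
(5,1): OLD=945608410847269/4398046511104 → NEW=255, ERR=-175893449484251/4398046511104
(5,2): OLD=4496987729105863/35184372088832 → NEW=0, ERR=4496987729105863/35184372088832
(5,3): OLD=173877468040457373/1125899906842624 → NEW=255, ERR=-113227008204411747/1125899906842624
(5,4): OLD=239403622562840085/2251799813685248 → NEW=0, ERR=239403622562840085/2251799813685248
(5,5): OLD=8170559867013742985/36028797018963968 → NEW=255, ERR=-1016783372822068855/36028797018963968
Row 0: #.#.#.
Row 1: .#.#.#
Row 2: #.#.#.
Row 3: .#.#.#
Row 4: #.#.#.
Row 5: .#.#.#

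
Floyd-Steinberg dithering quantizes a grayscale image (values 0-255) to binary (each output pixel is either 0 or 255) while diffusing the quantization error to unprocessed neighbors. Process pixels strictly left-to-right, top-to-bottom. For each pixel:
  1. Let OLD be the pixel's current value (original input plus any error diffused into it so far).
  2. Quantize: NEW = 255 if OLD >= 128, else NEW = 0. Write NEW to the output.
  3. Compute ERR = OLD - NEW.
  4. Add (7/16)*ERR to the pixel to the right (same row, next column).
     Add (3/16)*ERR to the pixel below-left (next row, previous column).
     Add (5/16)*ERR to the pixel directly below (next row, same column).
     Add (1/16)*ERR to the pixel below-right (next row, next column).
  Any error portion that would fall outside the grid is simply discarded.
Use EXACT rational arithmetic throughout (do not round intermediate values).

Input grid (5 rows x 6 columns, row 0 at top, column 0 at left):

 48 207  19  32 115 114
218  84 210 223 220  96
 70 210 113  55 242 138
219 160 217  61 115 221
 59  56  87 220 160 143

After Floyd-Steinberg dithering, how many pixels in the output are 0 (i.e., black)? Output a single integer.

(0,0): OLD=48 → NEW=0, ERR=48
(0,1): OLD=228 → NEW=255, ERR=-27
(0,2): OLD=115/16 → NEW=0, ERR=115/16
(0,3): OLD=8997/256 → NEW=0, ERR=8997/256
(0,4): OLD=534019/4096 → NEW=255, ERR=-510461/4096
(0,5): OLD=3897877/65536 → NEW=0, ERR=3897877/65536
(1,0): OLD=3647/16 → NEW=255, ERR=-433/16
(1,1): OLD=8713/128 → NEW=0, ERR=8713/128
(1,2): OLD=1011421/4096 → NEW=255, ERR=-33059/4096
(1,3): OLD=3400233/16384 → NEW=255, ERR=-777687/16384
(1,4): OLD=182071467/1048576 → NEW=255, ERR=-85315413/1048576
(1,5): OLD=1194556989/16777216 → NEW=0, ERR=1194556989/16777216
(2,0): OLD=152179/2048 → NEW=0, ERR=152179/2048
(2,1): OLD=17077121/65536 → NEW=255, ERR=365441/65536
(2,2): OLD=113531267/1048576 → NEW=0, ERR=113531267/1048576
(2,3): OLD=602098283/8388608 → NEW=0, ERR=602098283/8388608
(2,4): OLD=69352842753/268435456 → NEW=255, ERR=901801473/268435456
(2,5): OLD=672741910551/4294967296 → NEW=255, ERR=-422474749929/4294967296
(3,0): OLD=255083107/1048576 → NEW=255, ERR=-12303773/1048576
(3,1): OLD=1522986439/8388608 → NEW=255, ERR=-616108601/8388608
(3,2): OLD=15603404373/67108864 → NEW=255, ERR=-1509355947/67108864
(3,3): OLD=347836172591/4294967296 → NEW=0, ERR=347836172591/4294967296
(3,4): OLD=4725293610863/34359738368 → NEW=255, ERR=-4036439672977/34359738368
(3,5): OLD=76457397749793/549755813888 → NEW=255, ERR=-63730334791647/549755813888
(4,0): OLD=5578369229/134217728 → NEW=0, ERR=5578369229/134217728
(4,1): OLD=99387962185/2147483648 → NEW=0, ERR=99387962185/2147483648
(4,2): OLD=7615092957643/68719476736 → NEW=0, ERR=7615092957643/68719476736
(4,3): OLD=297260884093911/1099511627776 → NEW=255, ERR=16885419011031/1099511627776
(4,4): OLD=1993781403940871/17592186044416 → NEW=0, ERR=1993781403940871/17592186044416
(4,5): OLD=41943880817982161/281474976710656 → NEW=255, ERR=-29832238243235119/281474976710656
Output grid:
  Row 0: .#..#.  (4 black, running=4)
  Row 1: #.###.  (2 black, running=6)
  Row 2: .#..##  (3 black, running=9)
  Row 3: ###.##  (1 black, running=10)
  Row 4: ...#.#  (4 black, running=14)

Answer: 14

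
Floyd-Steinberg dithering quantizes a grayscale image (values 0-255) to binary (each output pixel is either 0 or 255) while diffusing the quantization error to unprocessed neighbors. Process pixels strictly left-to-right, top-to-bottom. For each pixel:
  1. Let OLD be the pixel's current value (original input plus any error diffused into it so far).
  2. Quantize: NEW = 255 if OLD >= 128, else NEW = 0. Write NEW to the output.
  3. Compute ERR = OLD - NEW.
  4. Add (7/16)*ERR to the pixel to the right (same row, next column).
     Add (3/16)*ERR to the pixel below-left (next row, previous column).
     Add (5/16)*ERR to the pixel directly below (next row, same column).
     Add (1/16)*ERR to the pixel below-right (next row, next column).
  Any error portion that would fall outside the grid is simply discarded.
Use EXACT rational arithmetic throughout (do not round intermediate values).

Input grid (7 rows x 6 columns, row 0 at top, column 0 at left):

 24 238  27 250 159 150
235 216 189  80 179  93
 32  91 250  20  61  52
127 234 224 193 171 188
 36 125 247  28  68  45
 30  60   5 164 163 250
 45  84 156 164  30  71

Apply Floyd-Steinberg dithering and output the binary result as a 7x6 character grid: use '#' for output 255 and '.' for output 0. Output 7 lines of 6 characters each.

Answer: .#.##.
###.#.
..#...
######
..#...
...###
.##...

Derivation:
(0,0): OLD=24 → NEW=0, ERR=24
(0,1): OLD=497/2 → NEW=255, ERR=-13/2
(0,2): OLD=773/32 → NEW=0, ERR=773/32
(0,3): OLD=133411/512 → NEW=255, ERR=2851/512
(0,4): OLD=1322485/8192 → NEW=255, ERR=-766475/8192
(0,5): OLD=14295475/131072 → NEW=0, ERR=14295475/131072
(1,0): OLD=7721/32 → NEW=255, ERR=-439/32
(1,1): OLD=54783/256 → NEW=255, ERR=-10497/256
(1,2): OLD=1468395/8192 → NEW=255, ERR=-620565/8192
(1,3): OLD=1067087/32768 → NEW=0, ERR=1067087/32768
(1,4): OLD=387566925/2097152 → NEW=255, ERR=-147206835/2097152
(1,5): OLD=3037534731/33554432 → NEW=0, ERR=3037534731/33554432
(2,0): OLD=82021/4096 → NEW=0, ERR=82021/4096
(2,1): OLD=9422247/131072 → NEW=0, ERR=9422247/131072
(2,2): OLD=548029109/2097152 → NEW=255, ERR=13255349/2097152
(2,3): OLD=252429389/16777216 → NEW=0, ERR=252429389/16777216
(2,4): OLD=34711891559/536870912 → NEW=0, ERR=34711891559/536870912
(2,5): OLD=894977668417/8589934592 → NEW=0, ERR=894977668417/8589934592
(3,0): OLD=307728405/2097152 → NEW=255, ERR=-227045355/2097152
(3,1): OLD=3548980081/16777216 → NEW=255, ERR=-729209999/16777216
(3,2): OLD=28759310947/134217728 → NEW=255, ERR=-5466209693/134217728
(3,3): OLD=1652721251113/8589934592 → NEW=255, ERR=-537712069847/8589934592
(3,4): OLD=12664602365961/68719476736 → NEW=255, ERR=-4858864201719/68719476736
(3,5): OLD=212938365466087/1099511627776 → NEW=255, ERR=-67437099616793/1099511627776
(4,0): OLD=-1605767781/268435456 → NEW=0, ERR=-1605767781/268435456
(4,1): OLD=405434674015/4294967296 → NEW=0, ERR=405434674015/4294967296
(4,2): OLD=35887828113005/137438953472 → NEW=255, ERR=840894977645/137438953472
(4,3): OLD=-10308633524735/2199023255552 → NEW=0, ERR=-10308633524735/2199023255552
(4,4): OLD=1000681707510801/35184372088832 → NEW=0, ERR=1000681707510801/35184372088832
(4,5): OLD=19059845446567639/562949953421312 → NEW=0, ERR=19059845446567639/562949953421312
(5,0): OLD=3149426901645/68719476736 → NEW=0, ERR=3149426901645/68719476736
(5,1): OLD=242603451627613/2199023255552 → NEW=0, ERR=242603451627613/2199023255552
(5,2): OLD=1059037136285263/17592186044416 → NEW=0, ERR=1059037136285263/17592186044416
(5,3): OLD=109542935823919573/562949953421312 → NEW=255, ERR=-34009302298514987/562949953421312
(5,4): OLD=170587928148926453/1125899906842624 → NEW=255, ERR=-116516548095942667/1125899906842624
(5,5): OLD=3910604059804919353/18014398509481984 → NEW=255, ERR=-683067560112986567/18014398509481984
(6,0): OLD=2815015403143479/35184372088832 → NEW=0, ERR=2815015403143479/35184372088832
(6,1): OLD=94367909430957419/562949953421312 → NEW=255, ERR=-49184328691477141/562949953421312
(6,2): OLD=297589325356505203/2251799813685248 → NEW=255, ERR=-276619627133233037/2251799813685248
(6,3): OLD=2728656740076017415/36028797018963968 → NEW=0, ERR=2728656740076017415/36028797018963968
(6,4): OLD=11476771346501121255/576460752303423488 → NEW=0, ERR=11476771346501121255/576460752303423488
(6,5): OLD=566249531798996434929/9223372036854775808 → NEW=0, ERR=566249531798996434929/9223372036854775808
Row 0: .#.##.
Row 1: ###.#.
Row 2: ..#...
Row 3: ######
Row 4: ..#...
Row 5: ...###
Row 6: .##...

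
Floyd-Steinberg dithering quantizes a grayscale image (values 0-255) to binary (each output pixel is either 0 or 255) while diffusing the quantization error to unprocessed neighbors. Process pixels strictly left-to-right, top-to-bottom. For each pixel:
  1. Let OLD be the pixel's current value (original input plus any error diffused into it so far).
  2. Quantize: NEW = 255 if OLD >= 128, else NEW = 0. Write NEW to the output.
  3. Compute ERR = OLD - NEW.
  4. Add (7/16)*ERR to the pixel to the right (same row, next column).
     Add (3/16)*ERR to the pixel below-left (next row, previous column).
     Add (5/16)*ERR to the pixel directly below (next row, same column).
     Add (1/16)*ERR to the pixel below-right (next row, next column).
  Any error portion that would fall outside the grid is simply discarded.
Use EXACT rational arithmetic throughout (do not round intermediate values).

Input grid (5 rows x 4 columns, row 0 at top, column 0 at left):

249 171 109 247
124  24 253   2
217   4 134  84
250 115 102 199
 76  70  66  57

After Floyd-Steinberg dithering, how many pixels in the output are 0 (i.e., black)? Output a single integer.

(0,0): OLD=249 → NEW=255, ERR=-6
(0,1): OLD=1347/8 → NEW=255, ERR=-693/8
(0,2): OLD=9101/128 → NEW=0, ERR=9101/128
(0,3): OLD=569563/2048 → NEW=255, ERR=47323/2048
(1,0): OLD=13553/128 → NEW=0, ERR=13553/128
(1,1): OLD=57559/1024 → NEW=0, ERR=57559/1024
(1,2): OLD=9788771/32768 → NEW=255, ERR=1432931/32768
(1,3): OLD=17194789/524288 → NEW=0, ERR=17194789/524288
(2,0): OLD=4270125/16384 → NEW=255, ERR=92205/16384
(2,1): OLD=20365823/524288 → NEW=0, ERR=20365823/524288
(2,2): OLD=182790411/1048576 → NEW=255, ERR=-84596469/1048576
(2,3): OLD=1034912543/16777216 → NEW=0, ERR=1034912543/16777216
(3,0): OLD=2173002269/8388608 → NEW=255, ERR=33907229/8388608
(3,1): OLD=15318548867/134217728 → NEW=0, ERR=15318548867/134217728
(3,2): OLD=302182985725/2147483648 → NEW=255, ERR=-245425344515/2147483648
(3,3): OLD=5608700982635/34359738368 → NEW=255, ERR=-3153032301205/34359738368
(4,0): OLD=211876982169/2147483648 → NEW=0, ERR=211876982169/2147483648
(4,1): OLD=2193104343691/17179869184 → NEW=0, ERR=2193104343691/17179869184
(4,2): OLD=41815768573419/549755813888 → NEW=0, ERR=41815768573419/549755813888
(4,3): OLD=479016209987549/8796093022208 → NEW=0, ERR=479016209987549/8796093022208
Output grid:
  Row 0: ##.#  (1 black, running=1)
  Row 1: ..#.  (3 black, running=4)
  Row 2: #.#.  (2 black, running=6)
  Row 3: #.##  (1 black, running=7)
  Row 4: ....  (4 black, running=11)

Answer: 11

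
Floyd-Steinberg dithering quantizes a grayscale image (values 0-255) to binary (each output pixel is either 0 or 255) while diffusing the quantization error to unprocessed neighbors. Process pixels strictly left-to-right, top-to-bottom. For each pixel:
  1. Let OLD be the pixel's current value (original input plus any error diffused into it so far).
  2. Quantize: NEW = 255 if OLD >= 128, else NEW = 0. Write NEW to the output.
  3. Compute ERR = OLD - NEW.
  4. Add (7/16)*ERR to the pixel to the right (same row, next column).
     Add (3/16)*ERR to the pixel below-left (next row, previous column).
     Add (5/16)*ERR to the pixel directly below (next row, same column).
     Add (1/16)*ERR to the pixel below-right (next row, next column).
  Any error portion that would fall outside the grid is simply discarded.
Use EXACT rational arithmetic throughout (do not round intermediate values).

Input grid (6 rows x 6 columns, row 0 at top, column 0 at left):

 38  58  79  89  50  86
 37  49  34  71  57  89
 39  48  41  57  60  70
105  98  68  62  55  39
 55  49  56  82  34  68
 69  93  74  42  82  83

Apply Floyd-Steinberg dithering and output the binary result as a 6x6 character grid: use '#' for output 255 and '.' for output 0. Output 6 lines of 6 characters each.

(0,0): OLD=38 → NEW=0, ERR=38
(0,1): OLD=597/8 → NEW=0, ERR=597/8
(0,2): OLD=14291/128 → NEW=0, ERR=14291/128
(0,3): OLD=282309/2048 → NEW=255, ERR=-239931/2048
(0,4): OLD=-41117/32768 → NEW=0, ERR=-41117/32768
(0,5): OLD=44800949/524288 → NEW=0, ERR=44800949/524288
(1,0): OLD=8047/128 → NEW=0, ERR=8047/128
(1,1): OLD=126089/1024 → NEW=0, ERR=126089/1024
(1,2): OLD=3455677/32768 → NEW=0, ERR=3455677/32768
(1,3): OLD=11438713/131072 → NEW=0, ERR=11438713/131072
(1,4): OLD=868125771/8388608 → NEW=0, ERR=868125771/8388608
(1,5): OLD=21595808157/134217728 → NEW=255, ERR=-12629712483/134217728
(2,0): OLD=1339123/16384 → NEW=0, ERR=1339123/16384
(2,1): OLD=76514849/524288 → NEW=255, ERR=-57178591/524288
(2,2): OLD=421959075/8388608 → NEW=0, ERR=421959075/8388608
(2,3): OLD=8876771403/67108864 → NEW=255, ERR=-8235988917/67108864
(2,4): OLD=56819340385/2147483648 → NEW=0, ERR=56819340385/2147483648
(2,5): OLD=2014780267191/34359738368 → NEW=0, ERR=2014780267191/34359738368
(3,0): OLD=923527747/8388608 → NEW=0, ERR=923527747/8388608
(3,1): OLD=8497626247/67108864 → NEW=0, ERR=8497626247/67108864
(3,2): OLD=58674682181/536870912 → NEW=0, ERR=58674682181/536870912
(3,3): OLD=2733916197519/34359738368 → NEW=0, ERR=2733916197519/34359738368
(3,4): OLD=27873522426671/274877906944 → NEW=0, ERR=27873522426671/274877906944
(3,5): OLD=454502557176673/4398046511104 → NEW=0, ERR=454502557176673/4398046511104
(4,0): OLD=121489788941/1073741824 → NEW=0, ERR=121489788941/1073741824
(4,1): OLD=2842311857065/17179869184 → NEW=255, ERR=-1538554784855/17179869184
(4,2): OLD=40574990118699/549755813888 → NEW=0, ERR=40574990118699/549755813888
(4,3): OLD=1451341863566839/8796093022208 → NEW=255, ERR=-791661857096201/8796093022208
(4,4): OLD=7130103082300007/140737488355328 → NEW=0, ERR=7130103082300007/140737488355328
(4,5): OLD=290024761537420145/2251799813685248 → NEW=255, ERR=-284184190952318095/2251799813685248
(5,0): OLD=24070094339851/274877906944 → NEW=0, ERR=24070094339851/274877906944
(5,1): OLD=1092776948540347/8796093022208 → NEW=0, ERR=1092776948540347/8796093022208
(5,2): OLD=9073643183219129/70368744177664 → NEW=255, ERR=-8870386582085191/70368744177664
(5,3): OLD=-61165261824821373/2251799813685248 → NEW=0, ERR=-61165261824821373/2251799813685248
(5,4): OLD=255174345136464323/4503599627370496 → NEW=0, ERR=255174345136464323/4503599627370496
(5,5): OLD=5153322110213688223/72057594037927936 → NEW=0, ERR=5153322110213688223/72057594037927936
Row 0: ...#..
Row 1: .....#
Row 2: .#.#..
Row 3: ......
Row 4: .#.#.#
Row 5: ..#...

Answer: ...#..
.....#
.#.#..
......
.#.#.#
..#...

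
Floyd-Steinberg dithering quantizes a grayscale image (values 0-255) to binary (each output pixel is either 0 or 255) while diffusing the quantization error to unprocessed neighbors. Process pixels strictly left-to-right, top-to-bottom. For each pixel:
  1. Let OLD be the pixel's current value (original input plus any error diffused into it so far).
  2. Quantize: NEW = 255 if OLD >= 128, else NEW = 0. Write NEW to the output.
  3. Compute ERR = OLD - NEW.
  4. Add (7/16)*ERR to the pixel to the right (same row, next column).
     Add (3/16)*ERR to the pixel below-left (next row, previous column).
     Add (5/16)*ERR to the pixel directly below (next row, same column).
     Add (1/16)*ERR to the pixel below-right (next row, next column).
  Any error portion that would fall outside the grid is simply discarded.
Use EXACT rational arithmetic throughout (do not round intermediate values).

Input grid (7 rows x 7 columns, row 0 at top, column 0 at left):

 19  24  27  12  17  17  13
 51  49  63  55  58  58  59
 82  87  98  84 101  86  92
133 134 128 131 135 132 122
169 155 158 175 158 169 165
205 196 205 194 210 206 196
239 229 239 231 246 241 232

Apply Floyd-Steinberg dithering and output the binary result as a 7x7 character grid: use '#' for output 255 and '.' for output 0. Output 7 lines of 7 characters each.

Answer: .......
....#..
.##..#.
#..##.#
###.#.#
#.#####
#######

Derivation:
(0,0): OLD=19 → NEW=0, ERR=19
(0,1): OLD=517/16 → NEW=0, ERR=517/16
(0,2): OLD=10531/256 → NEW=0, ERR=10531/256
(0,3): OLD=122869/4096 → NEW=0, ERR=122869/4096
(0,4): OLD=1974195/65536 → NEW=0, ERR=1974195/65536
(0,5): OLD=31645157/1048576 → NEW=0, ERR=31645157/1048576
(0,6): OLD=439619907/16777216 → NEW=0, ERR=439619907/16777216
(1,0): OLD=16127/256 → NEW=0, ERR=16127/256
(1,1): OLD=195705/2048 → NEW=0, ERR=195705/2048
(1,2): OLD=8212077/65536 → NEW=0, ERR=8212077/65536
(1,3): OLD=33401065/262144 → NEW=0, ERR=33401065/262144
(1,4): OLD=2192633883/16777216 → NEW=255, ERR=-2085556197/16777216
(1,5): OLD=2663114635/134217728 → NEW=0, ERR=2663114635/134217728
(1,6): OLD=166978714053/2147483648 → NEW=0, ERR=166978714053/2147483648
(2,0): OLD=3919171/32768 → NEW=0, ERR=3919171/32768
(2,1): OLD=206172049/1048576 → NEW=255, ERR=-61214831/1048576
(2,2): OLD=2373643251/16777216 → NEW=255, ERR=-1904546829/16777216
(2,3): OLD=7875357211/134217728 → NEW=0, ERR=7875357211/134217728
(2,4): OLD=106845895115/1073741824 → NEW=0, ERR=106845895115/1073741824
(2,5): OLD=4897814151001/34359738368 → NEW=255, ERR=-3863919132839/34359738368
(2,6): OLD=37570155418623/549755813888 → NEW=0, ERR=37570155418623/549755813888
(3,0): OLD=2674792595/16777216 → NEW=255, ERR=-1603397485/16777216
(3,1): OLD=8071178647/134217728 → NEW=0, ERR=8071178647/134217728
(3,2): OLD=135492428789/1073741824 → NEW=0, ERR=135492428789/1073741824
(3,3): OLD=928167710339/4294967296 → NEW=255, ERR=-167048950141/4294967296
(3,4): OLD=72381970932883/549755813888 → NEW=255, ERR=-67805761608557/549755813888
(3,5): OLD=272372990799593/4398046511104 → NEW=0, ERR=272372990799593/4398046511104
(3,6): OLD=11499822293013687/70368744177664 → NEW=255, ERR=-6444207472290633/70368744177664
(4,0): OLD=323002373053/2147483648 → NEW=255, ERR=-224605957187/2147483648
(4,1): OLD=5006931733145/34359738368 → NEW=255, ERR=-3754801550695/34359738368
(4,2): OLD=80313643275927/549755813888 → NEW=255, ERR=-59874089265513/549755813888
(4,3): OLD=439620582325933/4398046511104 → NEW=0, ERR=439620582325933/4398046511104
(4,4): OLD=6064718019732279/35184372088832 → NEW=255, ERR=-2907296862919881/35184372088832
(4,5): OLD=143353007536725367/1125899906842624 → NEW=0, ERR=143353007536725367/1125899906842624
(4,6): OLD=3530037694683050097/18014398509481984 → NEW=255, ERR=-1063633925234855823/18014398509481984
(5,0): OLD=83467060619995/549755813888 → NEW=255, ERR=-56720671921445/549755813888
(5,1): OLD=394742006005321/4398046511104 → NEW=0, ERR=394742006005321/4398046511104
(5,2): OLD=7816035088163343/35184372088832 → NEW=255, ERR=-1155979794488817/35184372088832
(5,3): OLD=53075711696798827/281474976710656 → NEW=255, ERR=-18700407364418453/281474976710656
(5,4): OLD=3336846674405933945/18014398509481984 → NEW=255, ERR=-1256824945511971975/18014398509481984
(5,5): OLD=28683242851043649129/144115188075855872 → NEW=255, ERR=-8066130108299598231/144115188075855872
(5,6): OLD=371286147003093441031/2305843009213693952 → NEW=255, ERR=-216703820346398516729/2305843009213693952
(6,0): OLD=15733528999619859/70368744177664 → NEW=255, ERR=-2210500765684461/70368744177664
(6,1): OLD=259740809014717487/1125899906842624 → NEW=255, ERR=-27363667230151633/1125899906842624
(6,2): OLD=3805587871201262765/18014398509481984 → NEW=255, ERR=-788083748716643155/18014398509481984
(6,3): OLD=25359081901050407795/144115188075855872 → NEW=255, ERR=-11390291058292839565/144115188075855872
(6,4): OLD=50432418267819864201/288230376151711744 → NEW=255, ERR=-23066327650866630519/288230376151711744
(6,5): OLD=6143340832350776748381/36893488147419103232 → NEW=255, ERR=-3264498645241094575779/36893488147419103232
(6,6): OLD=94695902551095470681275/590295810358705651712 → NEW=255, ERR=-55829529090374470505285/590295810358705651712
Row 0: .......
Row 1: ....#..
Row 2: .##..#.
Row 3: #..##.#
Row 4: ###.#.#
Row 5: #.#####
Row 6: #######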